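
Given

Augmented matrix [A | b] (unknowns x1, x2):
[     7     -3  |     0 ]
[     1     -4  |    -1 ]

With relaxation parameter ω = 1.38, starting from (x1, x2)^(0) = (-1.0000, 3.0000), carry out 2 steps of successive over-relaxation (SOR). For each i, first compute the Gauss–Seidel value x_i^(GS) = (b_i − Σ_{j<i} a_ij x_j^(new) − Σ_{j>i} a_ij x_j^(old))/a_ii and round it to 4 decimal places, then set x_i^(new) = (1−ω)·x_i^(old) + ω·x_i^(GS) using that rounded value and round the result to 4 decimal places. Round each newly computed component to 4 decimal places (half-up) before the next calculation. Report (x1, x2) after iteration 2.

Iteration 1:
  x1: GS value = (0 - (-3)·3.0000) / (7) = 1.2857;  x1 ← (1−ω)·-1.0000 + ω·1.2857 = 2.1543
  x2: GS value = (-1 - (1)·2.1543) / (-4) = 0.7886;  x2 ← (1−ω)·3.0000 + ω·0.7886 = -0.0517
Iteration 2:
  x1: GS value = (0 - (-3)·-0.0517) / (7) = -0.0222;  x1 ← (1−ω)·2.1543 + ω·-0.0222 = -0.8493
  x2: GS value = (-1 - (1)·-0.8493) / (-4) = 0.0377;  x2 ← (1−ω)·-0.0517 + ω·0.0377 = 0.0717

(-0.8493, 0.0717)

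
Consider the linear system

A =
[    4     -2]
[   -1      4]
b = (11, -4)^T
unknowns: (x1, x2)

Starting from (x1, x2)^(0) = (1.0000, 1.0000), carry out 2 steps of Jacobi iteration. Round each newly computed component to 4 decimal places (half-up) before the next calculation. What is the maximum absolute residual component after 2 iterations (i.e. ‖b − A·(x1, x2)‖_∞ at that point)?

1.1250

Iteration 1:
  x1 = (11 - (-2)·1.0000) / (4) = 3.2500
  x2 = (-4 - (-1)·1.0000) / (4) = -0.7500
Iteration 2:
  x1 = (11 - (-2)·-0.7500) / (4) = 2.3750
  x2 = (-4 - (-1)·3.2500) / (4) = -0.1875
Residual b − A·x = (1.1250, -0.8750); ∞-norm = 1.1250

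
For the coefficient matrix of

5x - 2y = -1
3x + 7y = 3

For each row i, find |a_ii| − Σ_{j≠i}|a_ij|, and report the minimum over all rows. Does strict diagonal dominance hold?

3

row 1: |5| − (2) = 3
row 2: |7| − (3) = 4
minimum over rows = 3 → strictly diagonally dominant (convergence guaranteed)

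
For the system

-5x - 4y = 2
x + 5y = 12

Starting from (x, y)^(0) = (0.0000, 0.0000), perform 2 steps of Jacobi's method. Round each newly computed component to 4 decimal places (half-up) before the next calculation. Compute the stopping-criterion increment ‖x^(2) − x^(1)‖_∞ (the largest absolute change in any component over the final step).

Iteration 1:
  x = (2 - (-4)·0.0000) / (-5) = -0.4000
  y = (12 - (1)·0.0000) / (5) = 2.4000
Iteration 2:
  x = (2 - (-4)·2.4000) / (-5) = -2.3200
  y = (12 - (1)·-0.4000) / (5) = 2.4800
Change: (-1.9200, 0.0800) → max |·| = 1.9200

1.9200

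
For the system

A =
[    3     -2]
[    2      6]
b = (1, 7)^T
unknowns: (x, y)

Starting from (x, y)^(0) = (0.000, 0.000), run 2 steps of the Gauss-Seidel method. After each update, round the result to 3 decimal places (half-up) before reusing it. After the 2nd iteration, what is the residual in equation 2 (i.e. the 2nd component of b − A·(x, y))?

0.000

Iteration 1:
  x = (1 - (-2)·0.000) / (3) = 0.333
  y = (7 - (2)·0.333) / (6) = 1.056
Iteration 2:
  x = (1 - (-2)·1.056) / (3) = 1.037
  y = (7 - (2)·1.037) / (6) = 0.821
Residual b − A·x = (-0.469, 0.000)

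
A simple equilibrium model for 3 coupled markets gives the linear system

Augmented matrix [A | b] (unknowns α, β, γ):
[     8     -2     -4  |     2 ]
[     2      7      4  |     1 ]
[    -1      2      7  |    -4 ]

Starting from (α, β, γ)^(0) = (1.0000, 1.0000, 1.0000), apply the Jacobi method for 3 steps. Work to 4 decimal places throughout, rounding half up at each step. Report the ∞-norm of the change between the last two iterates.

0.4898

Iteration 1:
  α = (2 - (-2)·1.0000 - (-4)·1.0000) / (8) = 1.0000
  β = (1 - (2)·1.0000 - (4)·1.0000) / (7) = -0.7143
  γ = (-4 - (-1)·1.0000 - (2)·1.0000) / (7) = -0.7143
Iteration 2:
  α = (2 - (-2)·-0.7143 - (-4)·-0.7143) / (8) = -0.2857
  β = (1 - (2)·1.0000 - (4)·-0.7143) / (7) = 0.2653
  γ = (-4 - (-1)·1.0000 - (2)·-0.7143) / (7) = -0.2245
Iteration 3:
  α = (2 - (-2)·0.2653 - (-4)·-0.2245) / (8) = 0.2041
  β = (1 - (2)·-0.2857 - (4)·-0.2245) / (7) = 0.3528
  γ = (-4 - (-1)·-0.2857 - (2)·0.2653) / (7) = -0.6880
Change: (0.4898, 0.0875, -0.4635) → max |·| = 0.4898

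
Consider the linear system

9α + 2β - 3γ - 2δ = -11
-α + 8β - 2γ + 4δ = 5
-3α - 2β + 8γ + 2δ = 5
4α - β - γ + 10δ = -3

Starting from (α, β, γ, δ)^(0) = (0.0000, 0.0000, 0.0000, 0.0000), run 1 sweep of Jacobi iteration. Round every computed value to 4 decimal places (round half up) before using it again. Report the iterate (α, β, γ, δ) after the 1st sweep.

(-1.2222, 0.6250, 0.6250, -0.3000)

Iteration 1:
  α = (-11 - (2)·0.0000 - (-3)·0.0000 - (-2)·0.0000) / (9) = -1.2222
  β = (5 - (-1)·0.0000 - (-2)·0.0000 - (4)·0.0000) / (8) = 0.6250
  γ = (5 - (-3)·0.0000 - (-2)·0.0000 - (2)·0.0000) / (8) = 0.6250
  δ = (-3 - (4)·0.0000 - (-1)·0.0000 - (-1)·0.0000) / (10) = -0.3000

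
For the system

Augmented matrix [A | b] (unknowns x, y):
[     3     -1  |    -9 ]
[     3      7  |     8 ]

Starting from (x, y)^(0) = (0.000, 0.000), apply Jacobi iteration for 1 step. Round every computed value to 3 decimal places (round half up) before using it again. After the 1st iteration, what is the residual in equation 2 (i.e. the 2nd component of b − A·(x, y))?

8.999

Iteration 1:
  x = (-9 - (-1)·0.000) / (3) = -3.000
  y = (8 - (3)·0.000) / (7) = 1.143
Residual b − A·x = (1.143, 8.999)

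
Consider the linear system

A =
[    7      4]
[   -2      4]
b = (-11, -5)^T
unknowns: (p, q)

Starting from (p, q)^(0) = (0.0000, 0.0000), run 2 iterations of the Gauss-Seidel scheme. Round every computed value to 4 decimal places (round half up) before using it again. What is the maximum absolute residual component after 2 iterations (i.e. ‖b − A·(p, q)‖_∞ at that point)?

2.3262

Iteration 1:
  p = (-11 - (4)·0.0000) / (7) = -1.5714
  q = (-5 - (-2)·-1.5714) / (4) = -2.0357
Iteration 2:
  p = (-11 - (4)·-2.0357) / (7) = -0.4082
  q = (-5 - (-2)·-0.4082) / (4) = -1.4541
Residual b − A·x = (-2.3262, 0.0000); ∞-norm = 2.3262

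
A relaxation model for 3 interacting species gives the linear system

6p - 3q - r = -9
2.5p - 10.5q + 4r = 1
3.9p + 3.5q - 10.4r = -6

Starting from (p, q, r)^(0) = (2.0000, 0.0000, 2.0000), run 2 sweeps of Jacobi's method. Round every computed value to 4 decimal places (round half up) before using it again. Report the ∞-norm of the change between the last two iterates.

Iteration 1:
  p = (-9 - (-3)·0.0000 - (-1)·2.0000) / (6) = -1.1667
  q = (1 - (2.5)·2.0000 - (4)·2.0000) / (-10.5) = 1.1429
  r = (-6 - (3.9)·2.0000 - (3.5)·0.0000) / (-10.4) = 1.3269
Iteration 2:
  p = (-9 - (-3)·1.1429 - (-1)·1.3269) / (6) = -0.7074
  q = (1 - (2.5)·-1.1667 - (4)·1.3269) / (-10.5) = 0.1325
  r = (-6 - (3.9)·-1.1667 - (3.5)·1.1429) / (-10.4) = 0.5240
Change: (0.4593, -1.0104, -0.8029) → max |·| = 1.0104

1.0104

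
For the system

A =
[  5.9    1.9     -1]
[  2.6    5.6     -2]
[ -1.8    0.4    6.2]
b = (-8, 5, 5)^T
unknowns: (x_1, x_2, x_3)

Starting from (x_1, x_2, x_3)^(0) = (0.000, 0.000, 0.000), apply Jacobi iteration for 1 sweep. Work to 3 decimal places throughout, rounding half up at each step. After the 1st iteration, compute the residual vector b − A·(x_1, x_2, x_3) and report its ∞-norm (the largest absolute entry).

Iteration 1:
  x_1 = (-8 - (1.9)·0.000 - (-1)·0.000) / (5.9) = -1.356
  x_2 = (5 - (2.6)·0.000 - (-2)·0.000) / (5.6) = 0.893
  x_3 = (5 - (-1.8)·0.000 - (0.4)·0.000) / (6.2) = 0.806
Residual b − A·x = (-0.890, 5.137, -2.795); ∞-norm = 5.137

5.137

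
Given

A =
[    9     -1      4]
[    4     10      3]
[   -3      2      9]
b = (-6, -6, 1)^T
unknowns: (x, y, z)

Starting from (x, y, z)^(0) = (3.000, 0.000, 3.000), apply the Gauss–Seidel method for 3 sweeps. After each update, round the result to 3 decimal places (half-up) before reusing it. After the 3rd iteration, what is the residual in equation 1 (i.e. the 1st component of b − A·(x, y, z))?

Iteration 1:
  x = (-6 - (-1)·0.000 - (4)·3.000) / (9) = -2.000
  y = (-6 - (4)·-2.000 - (3)·3.000) / (10) = -0.700
  z = (1 - (-3)·-2.000 - (2)·-0.700) / (9) = -0.400
Iteration 2:
  x = (-6 - (-1)·-0.700 - (4)·-0.400) / (9) = -0.567
  y = (-6 - (4)·-0.567 - (3)·-0.400) / (10) = -0.253
  z = (1 - (-3)·-0.567 - (2)·-0.253) / (9) = -0.022
Iteration 3:
  x = (-6 - (-1)·-0.253 - (4)·-0.022) / (9) = -0.685
  y = (-6 - (4)·-0.685 - (3)·-0.022) / (10) = -0.319
  z = (1 - (-3)·-0.685 - (2)·-0.319) / (9) = -0.046
Residual b − A·x = (0.030, 0.068, -0.003)

0.030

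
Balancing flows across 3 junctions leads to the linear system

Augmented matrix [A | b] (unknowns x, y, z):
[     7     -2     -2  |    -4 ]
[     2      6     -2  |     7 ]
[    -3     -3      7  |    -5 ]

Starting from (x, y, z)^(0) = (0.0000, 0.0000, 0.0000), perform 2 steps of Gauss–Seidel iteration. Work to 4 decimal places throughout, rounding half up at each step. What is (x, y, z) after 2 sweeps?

(-0.2916, 1.1380, -0.3515)

Iteration 1:
  x = (-4 - (-2)·0.0000 - (-2)·0.0000) / (7) = -0.5714
  y = (7 - (2)·-0.5714 - (-2)·0.0000) / (6) = 1.3571
  z = (-5 - (-3)·-0.5714 - (-3)·1.3571) / (7) = -0.3776
Iteration 2:
  x = (-4 - (-2)·1.3571 - (-2)·-0.3776) / (7) = -0.2916
  y = (7 - (2)·-0.2916 - (-2)·-0.3776) / (6) = 1.1380
  z = (-5 - (-3)·-0.2916 - (-3)·1.1380) / (7) = -0.3515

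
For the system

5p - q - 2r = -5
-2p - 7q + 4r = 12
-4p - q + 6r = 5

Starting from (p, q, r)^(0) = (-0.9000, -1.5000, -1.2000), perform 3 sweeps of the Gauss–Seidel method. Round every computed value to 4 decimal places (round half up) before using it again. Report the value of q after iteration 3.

Iteration 1:
  p = (-5 - (-1)·-1.5000 - (-2)·-1.2000) / (5) = -1.7800
  q = (12 - (-2)·-1.7800 - (4)·-1.2000) / (-7) = -1.8914
  r = (5 - (-4)·-1.7800 - (-1)·-1.8914) / (6) = -0.6686
Iteration 2:
  p = (-5 - (-1)·-1.8914 - (-2)·-0.6686) / (5) = -1.6457
  q = (12 - (-2)·-1.6457 - (4)·-0.6686) / (-7) = -1.6261
  r = (5 - (-4)·-1.6457 - (-1)·-1.6261) / (6) = -0.5348
Iteration 3:
  p = (-5 - (-1)·-1.6261 - (-2)·-0.5348) / (5) = -1.5391
  q = (12 - (-2)·-1.5391 - (4)·-0.5348) / (-7) = -1.5801
  r = (5 - (-4)·-1.5391 - (-1)·-1.5801) / (6) = -0.4561

-1.5801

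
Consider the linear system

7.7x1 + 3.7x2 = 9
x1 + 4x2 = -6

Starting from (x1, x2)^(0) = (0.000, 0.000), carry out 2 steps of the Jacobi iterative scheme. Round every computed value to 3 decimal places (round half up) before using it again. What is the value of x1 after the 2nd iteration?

1.890

Iteration 1:
  x1 = (9 - (3.7)·0.000) / (7.7) = 1.169
  x2 = (-6 - (1)·0.000) / (4) = -1.500
Iteration 2:
  x1 = (9 - (3.7)·-1.500) / (7.7) = 1.890
  x2 = (-6 - (1)·1.169) / (4) = -1.792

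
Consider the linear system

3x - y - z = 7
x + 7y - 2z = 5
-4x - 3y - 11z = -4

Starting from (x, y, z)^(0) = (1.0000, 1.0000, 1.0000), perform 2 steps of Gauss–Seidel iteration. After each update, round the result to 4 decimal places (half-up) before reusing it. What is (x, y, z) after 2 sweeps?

(2.2294, 0.1435, -0.4862)

Iteration 1:
  x = (7 - (-1)·1.0000 - (-1)·1.0000) / (3) = 3.0000
  y = (5 - (1)·3.0000 - (-2)·1.0000) / (7) = 0.5714
  z = (-4 - (-4)·3.0000 - (-3)·0.5714) / (-11) = -0.8831
Iteration 2:
  x = (7 - (-1)·0.5714 - (-1)·-0.8831) / (3) = 2.2294
  y = (5 - (1)·2.2294 - (-2)·-0.8831) / (7) = 0.1435
  z = (-4 - (-4)·2.2294 - (-3)·0.1435) / (-11) = -0.4862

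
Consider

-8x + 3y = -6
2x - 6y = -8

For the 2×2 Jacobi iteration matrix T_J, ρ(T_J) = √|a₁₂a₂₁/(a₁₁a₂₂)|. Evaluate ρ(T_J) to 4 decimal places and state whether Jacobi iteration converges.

a₁₂a₂₁/(a₁₁a₂₂) = (3)·(2) / ((-8)·(-6)) = 0.125000
ρ = √|0.125000| = √0.125000 = 0.3536
ρ < 1, so Jacobi converges

0.3536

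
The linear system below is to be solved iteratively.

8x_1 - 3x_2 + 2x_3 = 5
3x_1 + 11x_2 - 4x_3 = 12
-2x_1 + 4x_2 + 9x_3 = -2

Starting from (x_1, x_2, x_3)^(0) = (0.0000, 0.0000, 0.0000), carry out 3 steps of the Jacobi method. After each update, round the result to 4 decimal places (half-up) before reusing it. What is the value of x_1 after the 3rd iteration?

1.0819

Iteration 1:
  x_1 = (5 - (-3)·0.0000 - (2)·0.0000) / (8) = 0.6250
  x_2 = (12 - (3)·0.0000 - (-4)·0.0000) / (11) = 1.0909
  x_3 = (-2 - (-2)·0.0000 - (4)·0.0000) / (9) = -0.2222
Iteration 2:
  x_1 = (5 - (-3)·1.0909 - (2)·-0.2222) / (8) = 1.0896
  x_2 = (12 - (3)·0.6250 - (-4)·-0.2222) / (11) = 0.8397
  x_3 = (-2 - (-2)·0.6250 - (4)·1.0909) / (9) = -0.5682
Iteration 3:
  x_1 = (5 - (-3)·0.8397 - (2)·-0.5682) / (8) = 1.0819
  x_2 = (12 - (3)·1.0896 - (-4)·-0.5682) / (11) = 0.5871
  x_3 = (-2 - (-2)·1.0896 - (4)·0.8397) / (9) = -0.3533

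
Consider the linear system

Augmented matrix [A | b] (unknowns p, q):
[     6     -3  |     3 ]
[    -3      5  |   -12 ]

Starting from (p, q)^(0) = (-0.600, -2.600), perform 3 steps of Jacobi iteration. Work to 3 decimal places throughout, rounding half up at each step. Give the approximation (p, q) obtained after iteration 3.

(-0.940, -2.928)

Iteration 1:
  p = (3 - (-3)·-2.600) / (6) = -0.800
  q = (-12 - (-3)·-0.600) / (5) = -2.760
Iteration 2:
  p = (3 - (-3)·-2.760) / (6) = -0.880
  q = (-12 - (-3)·-0.800) / (5) = -2.880
Iteration 3:
  p = (3 - (-3)·-2.880) / (6) = -0.940
  q = (-12 - (-3)·-0.880) / (5) = -2.928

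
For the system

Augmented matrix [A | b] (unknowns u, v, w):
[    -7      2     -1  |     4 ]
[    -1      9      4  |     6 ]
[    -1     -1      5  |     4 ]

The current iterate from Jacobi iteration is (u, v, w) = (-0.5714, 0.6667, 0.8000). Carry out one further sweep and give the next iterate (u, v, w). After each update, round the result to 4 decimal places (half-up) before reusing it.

One sweep:
  u = (4 - (2)·0.6667 - (-1)·0.8000) / (-7) = -0.4952
  v = (6 - (-1)·-0.5714 - (4)·0.8000) / (9) = 0.2476
  w = (4 - (-1)·-0.5714 - (-1)·0.6667) / (5) = 0.8191

(-0.4952, 0.2476, 0.8191)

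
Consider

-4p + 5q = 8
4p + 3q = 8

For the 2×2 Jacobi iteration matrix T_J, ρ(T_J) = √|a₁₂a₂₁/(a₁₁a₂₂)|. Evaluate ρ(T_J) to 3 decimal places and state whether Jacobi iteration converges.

1.291

a₁₂a₂₁/(a₁₁a₂₂) = (5)·(4) / ((-4)·(3)) = -1.666667
ρ = √|-1.666667| = √1.666667 = 1.291
ρ > 1, so Jacobi diverges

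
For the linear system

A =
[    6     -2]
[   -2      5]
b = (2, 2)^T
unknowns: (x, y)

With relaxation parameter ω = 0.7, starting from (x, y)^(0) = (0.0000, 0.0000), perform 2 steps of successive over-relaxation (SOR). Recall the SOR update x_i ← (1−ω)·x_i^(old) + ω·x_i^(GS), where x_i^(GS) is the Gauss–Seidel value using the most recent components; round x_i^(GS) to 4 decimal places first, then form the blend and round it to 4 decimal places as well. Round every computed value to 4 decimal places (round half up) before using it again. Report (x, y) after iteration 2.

(0.3839, 0.4911)

Iteration 1:
  x: GS value = (2 - (-2)·0.0000) / (6) = 0.3333;  x ← (1−ω)·0.0000 + ω·0.3333 = 0.2333
  y: GS value = (2 - (-2)·0.2333) / (5) = 0.4933;  y ← (1−ω)·0.0000 + ω·0.4933 = 0.3453
Iteration 2:
  x: GS value = (2 - (-2)·0.3453) / (6) = 0.4484;  x ← (1−ω)·0.2333 + ω·0.4484 = 0.3839
  y: GS value = (2 - (-2)·0.3839) / (5) = 0.5536;  y ← (1−ω)·0.3453 + ω·0.5536 = 0.4911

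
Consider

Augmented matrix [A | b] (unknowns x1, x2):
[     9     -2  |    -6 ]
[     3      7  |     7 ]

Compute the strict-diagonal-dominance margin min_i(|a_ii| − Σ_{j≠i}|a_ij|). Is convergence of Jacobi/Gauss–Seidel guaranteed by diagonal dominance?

row 1: |9| − (2) = 7
row 2: |7| − (3) = 4
minimum over rows = 4 → strictly diagonally dominant (convergence guaranteed)

4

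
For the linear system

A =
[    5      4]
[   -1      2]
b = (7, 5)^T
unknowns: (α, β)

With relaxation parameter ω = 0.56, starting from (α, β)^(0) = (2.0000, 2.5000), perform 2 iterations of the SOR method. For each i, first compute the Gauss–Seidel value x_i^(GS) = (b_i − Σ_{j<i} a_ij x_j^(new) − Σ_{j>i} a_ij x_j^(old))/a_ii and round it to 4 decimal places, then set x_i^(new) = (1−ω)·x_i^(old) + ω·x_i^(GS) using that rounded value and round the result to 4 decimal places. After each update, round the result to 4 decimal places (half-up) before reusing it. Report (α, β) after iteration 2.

(-0.1648, 2.5209)

Iteration 1:
  α: GS value = (7 - (4)·2.5000) / (5) = -0.6000;  α ← (1−ω)·2.0000 + ω·-0.6000 = 0.5440
  β: GS value = (5 - (-1)·0.5440) / (2) = 2.7720;  β ← (1−ω)·2.5000 + ω·2.7720 = 2.6523
Iteration 2:
  α: GS value = (7 - (4)·2.6523) / (5) = -0.7218;  α ← (1−ω)·0.5440 + ω·-0.7218 = -0.1648
  β: GS value = (5 - (-1)·-0.1648) / (2) = 2.4176;  β ← (1−ω)·2.6523 + ω·2.4176 = 2.5209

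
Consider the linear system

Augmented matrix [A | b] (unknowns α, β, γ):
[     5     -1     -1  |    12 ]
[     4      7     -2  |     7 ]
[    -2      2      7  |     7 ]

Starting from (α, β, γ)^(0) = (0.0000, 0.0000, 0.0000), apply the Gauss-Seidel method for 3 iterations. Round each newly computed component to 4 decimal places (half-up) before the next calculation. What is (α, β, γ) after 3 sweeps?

(2.7503, -0.0650, 1.8044)

Iteration 1:
  α = (12 - (-1)·0.0000 - (-1)·0.0000) / (5) = 2.4000
  β = (7 - (4)·2.4000 - (-2)·0.0000) / (7) = -0.3714
  γ = (7 - (-2)·2.4000 - (2)·-0.3714) / (7) = 1.7918
Iteration 2:
  α = (12 - (-1)·-0.3714 - (-1)·1.7918) / (5) = 2.6841
  β = (7 - (4)·2.6841 - (-2)·1.7918) / (7) = -0.0218
  γ = (7 - (-2)·2.6841 - (2)·-0.0218) / (7) = 1.7731
Iteration 3:
  α = (12 - (-1)·-0.0218 - (-1)·1.7731) / (5) = 2.7503
  β = (7 - (4)·2.7503 - (-2)·1.7731) / (7) = -0.0650
  γ = (7 - (-2)·2.7503 - (2)·-0.0650) / (7) = 1.8044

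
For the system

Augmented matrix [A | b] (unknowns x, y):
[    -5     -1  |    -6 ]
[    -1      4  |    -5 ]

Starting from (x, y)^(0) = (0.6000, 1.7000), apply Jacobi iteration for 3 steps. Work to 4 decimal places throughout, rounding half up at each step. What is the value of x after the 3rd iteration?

1.4070

Iteration 1:
  x = (-6 - (-1)·1.7000) / (-5) = 0.8600
  y = (-5 - (-1)·0.6000) / (4) = -1.1000
Iteration 2:
  x = (-6 - (-1)·-1.1000) / (-5) = 1.4200
  y = (-5 - (-1)·0.8600) / (4) = -1.0350
Iteration 3:
  x = (-6 - (-1)·-1.0350) / (-5) = 1.4070
  y = (-5 - (-1)·1.4200) / (4) = -0.8950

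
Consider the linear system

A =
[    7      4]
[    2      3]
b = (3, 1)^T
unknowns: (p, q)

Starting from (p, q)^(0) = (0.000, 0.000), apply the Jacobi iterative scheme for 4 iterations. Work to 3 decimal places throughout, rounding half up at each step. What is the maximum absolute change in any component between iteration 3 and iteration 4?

Iteration 1:
  p = (3 - (4)·0.000) / (7) = 0.429
  q = (1 - (2)·0.000) / (3) = 0.333
Iteration 2:
  p = (3 - (4)·0.333) / (7) = 0.238
  q = (1 - (2)·0.429) / (3) = 0.047
Iteration 3:
  p = (3 - (4)·0.047) / (7) = 0.402
  q = (1 - (2)·0.238) / (3) = 0.175
Iteration 4:
  p = (3 - (4)·0.175) / (7) = 0.329
  q = (1 - (2)·0.402) / (3) = 0.065
Change: (-0.073, -0.110) → max |·| = 0.110

0.110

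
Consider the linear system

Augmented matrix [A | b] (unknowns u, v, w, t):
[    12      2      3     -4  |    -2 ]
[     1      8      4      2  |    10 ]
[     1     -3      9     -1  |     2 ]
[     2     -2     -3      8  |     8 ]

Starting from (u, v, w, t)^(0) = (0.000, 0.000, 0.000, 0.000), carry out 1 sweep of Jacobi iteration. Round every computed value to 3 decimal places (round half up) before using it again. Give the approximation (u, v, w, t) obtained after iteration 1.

Iteration 1:
  u = (-2 - (2)·0.000 - (3)·0.000 - (-4)·0.000) / (12) = -0.167
  v = (10 - (1)·0.000 - (4)·0.000 - (2)·0.000) / (8) = 1.250
  w = (2 - (1)·0.000 - (-3)·0.000 - (-1)·0.000) / (9) = 0.222
  t = (8 - (2)·0.000 - (-2)·0.000 - (-3)·0.000) / (8) = 1.000

(-0.167, 1.250, 0.222, 1.000)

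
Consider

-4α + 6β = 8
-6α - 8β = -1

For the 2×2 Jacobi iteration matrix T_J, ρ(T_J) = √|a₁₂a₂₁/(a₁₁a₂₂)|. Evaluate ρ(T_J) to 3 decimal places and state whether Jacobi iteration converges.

a₁₂a₂₁/(a₁₁a₂₂) = (6)·(-6) / ((-4)·(-8)) = -1.125000
ρ = √|-1.125000| = √1.125000 = 1.061
ρ > 1, so Jacobi diverges

1.061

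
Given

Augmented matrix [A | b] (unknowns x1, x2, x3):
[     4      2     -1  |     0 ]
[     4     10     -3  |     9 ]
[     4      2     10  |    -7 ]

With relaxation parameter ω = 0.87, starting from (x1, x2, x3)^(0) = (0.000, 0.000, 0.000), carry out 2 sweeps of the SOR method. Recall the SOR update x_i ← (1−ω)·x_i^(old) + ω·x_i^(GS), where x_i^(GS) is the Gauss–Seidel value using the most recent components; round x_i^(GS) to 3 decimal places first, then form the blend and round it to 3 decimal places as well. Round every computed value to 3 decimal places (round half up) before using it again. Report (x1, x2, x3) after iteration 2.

Iteration 1:
  x1: GS value = (0 - (2)·0.000 - (-1)·0.000) / (4) = 0.000;  x1 ← (1−ω)·0.000 + ω·0.000 = 0.000
  x2: GS value = (9 - (4)·0.000 - (-3)·0.000) / (10) = 0.900;  x2 ← (1−ω)·0.000 + ω·0.900 = 0.783
  x3: GS value = (-7 - (4)·0.000 - (2)·0.783) / (10) = -0.857;  x3 ← (1−ω)·0.000 + ω·-0.857 = -0.746
Iteration 2:
  x1: GS value = (0 - (2)·0.783 - (-1)·-0.746) / (4) = -0.578;  x1 ← (1−ω)·0.000 + ω·-0.578 = -0.503
  x2: GS value = (9 - (4)·-0.503 - (-3)·-0.746) / (10) = 0.877;  x2 ← (1−ω)·0.783 + ω·0.877 = 0.865
  x3: GS value = (-7 - (4)·-0.503 - (2)·0.865) / (10) = -0.672;  x3 ← (1−ω)·-0.746 + ω·-0.672 = -0.682

(-0.503, 0.865, -0.682)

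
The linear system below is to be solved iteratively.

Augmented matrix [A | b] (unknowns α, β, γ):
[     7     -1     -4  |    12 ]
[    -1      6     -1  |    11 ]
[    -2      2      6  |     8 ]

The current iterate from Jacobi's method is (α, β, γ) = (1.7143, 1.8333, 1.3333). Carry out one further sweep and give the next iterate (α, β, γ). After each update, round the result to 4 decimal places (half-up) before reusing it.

One sweep:
  α = (12 - (-1)·1.8333 - (-4)·1.3333) / (7) = 2.7381
  β = (11 - (-1)·1.7143 - (-1)·1.3333) / (6) = 2.3413
  γ = (8 - (-2)·1.7143 - (2)·1.8333) / (6) = 1.2937

(2.7381, 2.3413, 1.2937)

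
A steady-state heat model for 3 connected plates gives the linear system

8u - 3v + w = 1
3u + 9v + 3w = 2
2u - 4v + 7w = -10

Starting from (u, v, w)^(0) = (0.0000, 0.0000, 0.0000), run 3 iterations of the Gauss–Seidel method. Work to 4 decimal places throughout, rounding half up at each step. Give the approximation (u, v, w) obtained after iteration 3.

Iteration 1:
  u = (1 - (-3)·0.0000 - (1)·0.0000) / (8) = 0.1250
  v = (2 - (3)·0.1250 - (3)·0.0000) / (9) = 0.1806
  w = (-10 - (2)·0.1250 - (-4)·0.1806) / (7) = -1.3611
Iteration 2:
  u = (1 - (-3)·0.1806 - (1)·-1.3611) / (8) = 0.3629
  v = (2 - (3)·0.3629 - (3)·-1.3611) / (9) = 0.5550
  w = (-10 - (2)·0.3629 - (-4)·0.5550) / (7) = -1.2151
Iteration 3:
  u = (1 - (-3)·0.5550 - (1)·-1.2151) / (8) = 0.4850
  v = (2 - (3)·0.4850 - (3)·-1.2151) / (9) = 0.4656
  w = (-10 - (2)·0.4850 - (-4)·0.4656) / (7) = -1.3011

(0.4850, 0.4656, -1.3011)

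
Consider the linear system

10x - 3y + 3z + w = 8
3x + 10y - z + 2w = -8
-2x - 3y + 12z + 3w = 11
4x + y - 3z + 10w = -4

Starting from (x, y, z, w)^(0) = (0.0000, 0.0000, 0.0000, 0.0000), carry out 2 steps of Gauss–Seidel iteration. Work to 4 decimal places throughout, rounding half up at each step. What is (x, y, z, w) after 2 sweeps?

(0.2889, -0.7319, 0.8766, -0.1794)

Iteration 1:
  x = (8 - (-3)·0.0000 - (3)·0.0000 - (1)·0.0000) / (10) = 0.8000
  y = (-8 - (3)·0.8000 - (-1)·0.0000 - (2)·0.0000) / (10) = -1.0400
  z = (11 - (-2)·0.8000 - (-3)·-1.0400 - (3)·0.0000) / (12) = 0.7900
  w = (-4 - (4)·0.8000 - (1)·-1.0400 - (-3)·0.7900) / (10) = -0.3790
Iteration 2:
  x = (8 - (-3)·-1.0400 - (3)·0.7900 - (1)·-0.3790) / (10) = 0.2889
  y = (-8 - (3)·0.2889 - (-1)·0.7900 - (2)·-0.3790) / (10) = -0.7319
  z = (11 - (-2)·0.2889 - (-3)·-0.7319 - (3)·-0.3790) / (12) = 0.8766
  w = (-4 - (4)·0.2889 - (1)·-0.7319 - (-3)·0.8766) / (10) = -0.1794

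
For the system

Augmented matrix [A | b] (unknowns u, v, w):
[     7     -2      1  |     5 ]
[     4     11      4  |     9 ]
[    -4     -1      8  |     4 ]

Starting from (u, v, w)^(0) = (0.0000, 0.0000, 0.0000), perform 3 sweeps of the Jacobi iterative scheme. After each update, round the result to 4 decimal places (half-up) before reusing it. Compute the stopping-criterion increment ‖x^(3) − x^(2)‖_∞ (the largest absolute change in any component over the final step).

0.2261

Iteration 1:
  u = (5 - (-2)·0.0000 - (1)·0.0000) / (7) = 0.7143
  v = (9 - (4)·0.0000 - (4)·0.0000) / (11) = 0.8182
  w = (4 - (-4)·0.0000 - (-1)·0.0000) / (8) = 0.5000
Iteration 2:
  u = (5 - (-2)·0.8182 - (1)·0.5000) / (7) = 0.8766
  v = (9 - (4)·0.7143 - (4)·0.5000) / (11) = 0.3766
  w = (4 - (-4)·0.7143 - (-1)·0.8182) / (8) = 0.9594
Iteration 3:
  u = (5 - (-2)·0.3766 - (1)·0.9594) / (7) = 0.6848
  v = (9 - (4)·0.8766 - (4)·0.9594) / (11) = 0.1505
  w = (4 - (-4)·0.8766 - (-1)·0.3766) / (8) = 0.9854
Change: (-0.1918, -0.2261, 0.0260) → max |·| = 0.2261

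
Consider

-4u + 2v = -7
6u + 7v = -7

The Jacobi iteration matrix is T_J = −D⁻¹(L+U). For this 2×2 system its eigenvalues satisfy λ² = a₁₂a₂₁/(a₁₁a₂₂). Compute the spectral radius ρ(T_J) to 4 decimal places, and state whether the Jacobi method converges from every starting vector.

0.6547

a₁₂a₂₁/(a₁₁a₂₂) = (2)·(6) / ((-4)·(7)) = -0.428571
ρ = √|-0.428571| = √0.428571 = 0.6547
ρ < 1, so Jacobi converges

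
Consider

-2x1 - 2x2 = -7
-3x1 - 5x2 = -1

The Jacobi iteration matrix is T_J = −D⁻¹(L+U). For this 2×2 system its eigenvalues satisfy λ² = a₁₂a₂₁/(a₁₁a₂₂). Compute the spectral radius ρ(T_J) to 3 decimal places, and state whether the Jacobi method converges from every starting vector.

0.775

a₁₂a₂₁/(a₁₁a₂₂) = (-2)·(-3) / ((-2)·(-5)) = 0.600000
ρ = √|0.600000| = √0.600000 = 0.775
ρ < 1, so Jacobi converges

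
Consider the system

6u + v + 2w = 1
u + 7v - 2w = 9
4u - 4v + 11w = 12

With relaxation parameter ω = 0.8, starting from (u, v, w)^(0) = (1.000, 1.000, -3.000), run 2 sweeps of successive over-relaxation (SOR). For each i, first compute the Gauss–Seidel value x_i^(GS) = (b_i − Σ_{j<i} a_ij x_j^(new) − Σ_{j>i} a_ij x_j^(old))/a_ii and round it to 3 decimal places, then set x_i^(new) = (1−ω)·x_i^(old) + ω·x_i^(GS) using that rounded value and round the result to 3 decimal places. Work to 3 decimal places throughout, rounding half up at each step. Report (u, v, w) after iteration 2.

(0.248, 1.111, 1.145)

Iteration 1:
  u: GS value = (1 - (1)·1.000 - (2)·-3.000) / (6) = 1.000;  u ← (1−ω)·1.000 + ω·1.000 = 1.000
  v: GS value = (9 - (1)·1.000 - (-2)·-3.000) / (7) = 0.286;  v ← (1−ω)·1.000 + ω·0.286 = 0.429
  w: GS value = (12 - (4)·1.000 - (-4)·0.429) / (11) = 0.883;  w ← (1−ω)·-3.000 + ω·0.883 = 0.106
Iteration 2:
  u: GS value = (1 - (1)·0.429 - (2)·0.106) / (6) = 0.060;  u ← (1−ω)·1.000 + ω·0.060 = 0.248
  v: GS value = (9 - (1)·0.248 - (-2)·0.106) / (7) = 1.281;  v ← (1−ω)·0.429 + ω·1.281 = 1.111
  w: GS value = (12 - (4)·0.248 - (-4)·1.111) / (11) = 1.405;  w ← (1−ω)·0.106 + ω·1.405 = 1.145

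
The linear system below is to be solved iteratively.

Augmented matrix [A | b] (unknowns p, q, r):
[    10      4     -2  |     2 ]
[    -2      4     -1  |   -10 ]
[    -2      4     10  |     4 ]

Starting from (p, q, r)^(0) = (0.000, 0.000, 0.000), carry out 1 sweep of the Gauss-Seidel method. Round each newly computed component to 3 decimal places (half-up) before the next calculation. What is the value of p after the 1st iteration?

Iteration 1:
  p = (2 - (4)·0.000 - (-2)·0.000) / (10) = 0.200
  q = (-10 - (-2)·0.200 - (-1)·0.000) / (4) = -2.400
  r = (4 - (-2)·0.200 - (4)·-2.400) / (10) = 1.400

0.200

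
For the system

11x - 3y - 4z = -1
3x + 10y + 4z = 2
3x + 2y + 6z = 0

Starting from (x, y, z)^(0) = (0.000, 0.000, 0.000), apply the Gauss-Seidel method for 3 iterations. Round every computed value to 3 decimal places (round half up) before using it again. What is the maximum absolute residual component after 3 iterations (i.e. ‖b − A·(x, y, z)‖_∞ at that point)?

0.045

Iteration 1:
  x = (-1 - (-3)·0.000 - (-4)·0.000) / (11) = -0.091
  y = (2 - (3)·-0.091 - (4)·0.000) / (10) = 0.227
  z = (0 - (3)·-0.091 - (2)·0.227) / (6) = -0.030
Iteration 2:
  x = (-1 - (-3)·0.227 - (-4)·-0.030) / (11) = -0.040
  y = (2 - (3)·-0.040 - (4)·-0.030) / (10) = 0.224
  z = (0 - (3)·-0.040 - (2)·0.224) / (6) = -0.055
Iteration 3:
  x = (-1 - (-3)·0.224 - (-4)·-0.055) / (11) = -0.050
  y = (2 - (3)·-0.050 - (4)·-0.055) / (10) = 0.237
  z = (0 - (3)·-0.050 - (2)·0.237) / (6) = -0.054
Residual b − A·x = (0.045, -0.004, 0.000); ∞-norm = 0.045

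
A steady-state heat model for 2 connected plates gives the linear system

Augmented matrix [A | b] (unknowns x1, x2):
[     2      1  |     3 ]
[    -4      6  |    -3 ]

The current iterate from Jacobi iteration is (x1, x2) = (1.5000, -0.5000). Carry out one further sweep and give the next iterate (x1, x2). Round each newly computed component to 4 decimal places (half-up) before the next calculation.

One sweep:
  x1 = (3 - (1)·-0.5000) / (2) = 1.7500
  x2 = (-3 - (-4)·1.5000) / (6) = 0.5000

(1.7500, 0.5000)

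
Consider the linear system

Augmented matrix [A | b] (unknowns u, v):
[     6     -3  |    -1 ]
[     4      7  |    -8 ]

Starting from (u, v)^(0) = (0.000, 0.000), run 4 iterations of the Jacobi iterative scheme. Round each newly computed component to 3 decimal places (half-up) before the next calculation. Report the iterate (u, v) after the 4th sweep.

Iteration 1:
  u = (-1 - (-3)·0.000) / (6) = -0.167
  v = (-8 - (4)·0.000) / (7) = -1.143
Iteration 2:
  u = (-1 - (-3)·-1.143) / (6) = -0.738
  v = (-8 - (4)·-0.167) / (7) = -1.047
Iteration 3:
  u = (-1 - (-3)·-1.047) / (6) = -0.690
  v = (-8 - (4)·-0.738) / (7) = -0.721
Iteration 4:
  u = (-1 - (-3)·-0.721) / (6) = -0.527
  v = (-8 - (4)·-0.690) / (7) = -0.749

(-0.527, -0.749)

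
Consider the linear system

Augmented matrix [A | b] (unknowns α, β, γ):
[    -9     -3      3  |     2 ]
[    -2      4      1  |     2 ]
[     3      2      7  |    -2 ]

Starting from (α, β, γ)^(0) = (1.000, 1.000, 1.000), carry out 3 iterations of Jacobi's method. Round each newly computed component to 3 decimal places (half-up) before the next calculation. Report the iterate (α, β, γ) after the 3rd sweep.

Iteration 1:
  α = (2 - (-3)·1.000 - (3)·1.000) / (-9) = -0.222
  β = (2 - (-2)·1.000 - (1)·1.000) / (4) = 0.750
  γ = (-2 - (3)·1.000 - (2)·1.000) / (7) = -1.000
Iteration 2:
  α = (2 - (-3)·0.750 - (3)·-1.000) / (-9) = -0.806
  β = (2 - (-2)·-0.222 - (1)·-1.000) / (4) = 0.639
  γ = (-2 - (3)·-0.222 - (2)·0.750) / (7) = -0.405
Iteration 3:
  α = (2 - (-3)·0.639 - (3)·-0.405) / (-9) = -0.570
  β = (2 - (-2)·-0.806 - (1)·-0.405) / (4) = 0.198
  γ = (-2 - (3)·-0.806 - (2)·0.639) / (7) = -0.123

(-0.570, 0.198, -0.123)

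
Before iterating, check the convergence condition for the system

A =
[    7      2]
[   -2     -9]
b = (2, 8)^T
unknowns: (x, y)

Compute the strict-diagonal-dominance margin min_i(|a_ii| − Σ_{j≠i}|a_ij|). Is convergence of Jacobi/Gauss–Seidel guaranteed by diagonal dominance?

row 1: |7| − (2) = 5
row 2: |-9| − (2) = 7
minimum over rows = 5 → strictly diagonally dominant (convergence guaranteed)

5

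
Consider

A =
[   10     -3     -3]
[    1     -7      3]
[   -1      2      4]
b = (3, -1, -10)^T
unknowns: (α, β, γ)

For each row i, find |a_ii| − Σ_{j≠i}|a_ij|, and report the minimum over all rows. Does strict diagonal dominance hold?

1

row 1: |10| − (3+3) = 4
row 2: |-7| − (1+3) = 3
row 3: |4| − (1+2) = 1
minimum over rows = 1 → strictly diagonally dominant (convergence guaranteed)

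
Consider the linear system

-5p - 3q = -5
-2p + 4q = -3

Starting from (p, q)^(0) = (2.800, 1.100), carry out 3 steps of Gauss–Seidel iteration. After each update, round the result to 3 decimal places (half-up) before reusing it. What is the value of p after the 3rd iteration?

1.046

Iteration 1:
  p = (-5 - (-3)·1.100) / (-5) = 0.340
  q = (-3 - (-2)·0.340) / (4) = -0.580
Iteration 2:
  p = (-5 - (-3)·-0.580) / (-5) = 1.348
  q = (-3 - (-2)·1.348) / (4) = -0.076
Iteration 3:
  p = (-5 - (-3)·-0.076) / (-5) = 1.046
  q = (-3 - (-2)·1.046) / (4) = -0.227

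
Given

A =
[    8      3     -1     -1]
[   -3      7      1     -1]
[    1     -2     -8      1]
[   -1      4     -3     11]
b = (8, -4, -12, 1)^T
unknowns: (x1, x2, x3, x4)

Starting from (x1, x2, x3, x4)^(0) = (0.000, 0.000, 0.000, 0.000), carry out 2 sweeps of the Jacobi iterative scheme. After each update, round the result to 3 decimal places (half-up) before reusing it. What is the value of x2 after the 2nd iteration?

Iteration 1:
  x1 = (8 - (3)·0.000 - (-1)·0.000 - (-1)·0.000) / (8) = 1.000
  x2 = (-4 - (-3)·0.000 - (1)·0.000 - (-1)·0.000) / (7) = -0.571
  x3 = (-12 - (1)·0.000 - (-2)·0.000 - (1)·0.000) / (-8) = 1.500
  x4 = (1 - (-1)·0.000 - (4)·0.000 - (-3)·0.000) / (11) = 0.091
Iteration 2:
  x1 = (8 - (3)·-0.571 - (-1)·1.500 - (-1)·0.091) / (8) = 1.413
  x2 = (-4 - (-3)·1.000 - (1)·1.500 - (-1)·0.091) / (7) = -0.344
  x3 = (-12 - (1)·1.000 - (-2)·-0.571 - (1)·0.091) / (-8) = 1.779
  x4 = (1 - (-1)·1.000 - (4)·-0.571 - (-3)·1.500) / (11) = 0.799

-0.344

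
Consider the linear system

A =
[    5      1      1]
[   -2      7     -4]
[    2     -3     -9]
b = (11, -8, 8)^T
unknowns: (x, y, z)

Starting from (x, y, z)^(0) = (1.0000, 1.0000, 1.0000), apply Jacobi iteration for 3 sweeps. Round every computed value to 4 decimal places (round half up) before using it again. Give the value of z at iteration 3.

Iteration 1:
  x = (11 - (1)·1.0000 - (1)·1.0000) / (5) = 1.8000
  y = (-8 - (-2)·1.0000 - (-4)·1.0000) / (7) = -0.2857
  z = (8 - (2)·1.0000 - (-3)·1.0000) / (-9) = -1.0000
Iteration 2:
  x = (11 - (1)·-0.2857 - (1)·-1.0000) / (5) = 2.4571
  y = (-8 - (-2)·1.8000 - (-4)·-1.0000) / (7) = -1.2000
  z = (8 - (2)·1.8000 - (-3)·-0.2857) / (-9) = -0.3937
Iteration 3:
  x = (11 - (1)·-1.2000 - (1)·-0.3937) / (5) = 2.5187
  y = (-8 - (-2)·2.4571 - (-4)·-0.3937) / (7) = -0.6658
  z = (8 - (2)·2.4571 - (-3)·-1.2000) / (-9) = 0.0571

0.0571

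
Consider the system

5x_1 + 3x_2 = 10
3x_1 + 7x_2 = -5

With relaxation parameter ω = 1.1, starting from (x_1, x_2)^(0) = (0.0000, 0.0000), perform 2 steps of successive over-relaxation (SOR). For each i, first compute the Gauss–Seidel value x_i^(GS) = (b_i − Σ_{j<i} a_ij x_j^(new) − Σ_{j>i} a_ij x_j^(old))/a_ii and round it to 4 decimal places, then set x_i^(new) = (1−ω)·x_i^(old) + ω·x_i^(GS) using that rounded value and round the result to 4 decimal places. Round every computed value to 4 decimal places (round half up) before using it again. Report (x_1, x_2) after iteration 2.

Iteration 1:
  x_1: GS value = (10 - (3)·0.0000) / (5) = 2.0000;  x_1 ← (1−ω)·0.0000 + ω·2.0000 = 2.2000
  x_2: GS value = (-5 - (3)·2.2000) / (7) = -1.6571;  x_2 ← (1−ω)·0.0000 + ω·-1.6571 = -1.8228
Iteration 2:
  x_1: GS value = (10 - (3)·-1.8228) / (5) = 3.0937;  x_1 ← (1−ω)·2.2000 + ω·3.0937 = 3.1831
  x_2: GS value = (-5 - (3)·3.1831) / (7) = -2.0785;  x_2 ← (1−ω)·-1.8228 + ω·-2.0785 = -2.1041

(3.1831, -2.1041)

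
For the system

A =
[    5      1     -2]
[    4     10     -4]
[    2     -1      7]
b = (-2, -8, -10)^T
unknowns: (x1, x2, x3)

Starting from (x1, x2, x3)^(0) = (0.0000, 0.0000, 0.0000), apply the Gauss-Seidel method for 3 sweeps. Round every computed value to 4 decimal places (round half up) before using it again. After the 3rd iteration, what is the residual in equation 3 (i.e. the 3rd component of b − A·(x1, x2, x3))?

Iteration 1:
  x1 = (-2 - (1)·0.0000 - (-2)·0.0000) / (5) = -0.4000
  x2 = (-8 - (4)·-0.4000 - (-4)·0.0000) / (10) = -0.6400
  x3 = (-10 - (2)·-0.4000 - (-1)·-0.6400) / (7) = -1.4057
Iteration 2:
  x1 = (-2 - (1)·-0.6400 - (-2)·-1.4057) / (5) = -0.8343
  x2 = (-8 - (4)·-0.8343 - (-4)·-1.4057) / (10) = -1.0286
  x3 = (-10 - (2)·-0.8343 - (-1)·-1.0286) / (7) = -1.3371
Iteration 3:
  x1 = (-2 - (1)·-1.0286 - (-2)·-1.3371) / (5) = -0.7291
  x2 = (-8 - (4)·-0.7291 - (-4)·-1.3371) / (10) = -1.0432
  x3 = (-10 - (2)·-0.7291 - (-1)·-1.0432) / (7) = -1.3693
Residual b − A·x = (-0.0499, -0.1288, 0.0001)

0.0001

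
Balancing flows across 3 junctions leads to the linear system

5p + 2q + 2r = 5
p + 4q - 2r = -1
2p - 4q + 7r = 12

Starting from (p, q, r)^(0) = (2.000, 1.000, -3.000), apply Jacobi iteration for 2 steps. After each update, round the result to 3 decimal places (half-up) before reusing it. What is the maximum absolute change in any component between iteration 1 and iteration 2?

Iteration 1:
  p = (5 - (2)·1.000 - (2)·-3.000) / (5) = 1.800
  q = (-1 - (1)·2.000 - (-2)·-3.000) / (4) = -2.250
  r = (12 - (2)·2.000 - (-4)·1.000) / (7) = 1.714
Iteration 2:
  p = (5 - (2)·-2.250 - (2)·1.714) / (5) = 1.214
  q = (-1 - (1)·1.800 - (-2)·1.714) / (4) = 0.157
  r = (12 - (2)·1.800 - (-4)·-2.250) / (7) = -0.086
Change: (-0.586, 2.407, -1.800) → max |·| = 2.407

2.407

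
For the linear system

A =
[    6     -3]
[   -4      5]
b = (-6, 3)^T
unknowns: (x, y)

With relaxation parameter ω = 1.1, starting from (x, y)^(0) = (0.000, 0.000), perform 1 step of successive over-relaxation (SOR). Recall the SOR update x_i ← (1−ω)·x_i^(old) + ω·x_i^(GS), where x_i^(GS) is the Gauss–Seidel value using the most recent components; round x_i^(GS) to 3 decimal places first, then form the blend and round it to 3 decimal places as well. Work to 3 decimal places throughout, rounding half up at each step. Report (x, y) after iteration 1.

Iteration 1:
  x: GS value = (-6 - (-3)·0.000) / (6) = -1.000;  x ← (1−ω)·0.000 + ω·-1.000 = -1.100
  y: GS value = (3 - (-4)·-1.100) / (5) = -0.280;  y ← (1−ω)·0.000 + ω·-0.280 = -0.308

(-1.100, -0.308)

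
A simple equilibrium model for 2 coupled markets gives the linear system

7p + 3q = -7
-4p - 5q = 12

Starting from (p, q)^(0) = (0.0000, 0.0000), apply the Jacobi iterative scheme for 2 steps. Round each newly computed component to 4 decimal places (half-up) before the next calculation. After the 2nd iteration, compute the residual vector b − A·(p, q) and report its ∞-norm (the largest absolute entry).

Iteration 1:
  p = (-7 - (3)·0.0000) / (7) = -1.0000
  q = (12 - (-4)·0.0000) / (-5) = -2.4000
Iteration 2:
  p = (-7 - (3)·-2.4000) / (7) = 0.0286
  q = (12 - (-4)·-1.0000) / (-5) = -1.6000
Residual b − A·x = (-2.4002, 4.1144); ∞-norm = 4.1144

4.1144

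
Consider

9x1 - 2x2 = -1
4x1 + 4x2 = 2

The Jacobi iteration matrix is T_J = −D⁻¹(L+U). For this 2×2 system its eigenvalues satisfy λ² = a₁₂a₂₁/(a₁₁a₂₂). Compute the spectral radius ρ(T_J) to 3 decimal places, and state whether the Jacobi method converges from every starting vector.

a₁₂a₂₁/(a₁₁a₂₂) = (-2)·(4) / ((9)·(4)) = -0.222222
ρ = √|-0.222222| = √0.222222 = 0.471
ρ < 1, so Jacobi converges

0.471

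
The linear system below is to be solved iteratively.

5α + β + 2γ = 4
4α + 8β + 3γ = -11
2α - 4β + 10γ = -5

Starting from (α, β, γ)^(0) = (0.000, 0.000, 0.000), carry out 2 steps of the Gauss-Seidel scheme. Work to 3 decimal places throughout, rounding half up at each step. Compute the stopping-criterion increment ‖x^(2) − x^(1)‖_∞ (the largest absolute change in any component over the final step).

Iteration 1:
  α = (4 - (1)·0.000 - (2)·0.000) / (5) = 0.800
  β = (-11 - (4)·0.800 - (3)·0.000) / (8) = -1.775
  γ = (-5 - (2)·0.800 - (-4)·-1.775) / (10) = -1.370
Iteration 2:
  α = (4 - (1)·-1.775 - (2)·-1.370) / (5) = 1.703
  β = (-11 - (4)·1.703 - (3)·-1.370) / (8) = -1.713
  γ = (-5 - (2)·1.703 - (-4)·-1.713) / (10) = -1.526
Change: (0.903, 0.062, -0.156) → max |·| = 0.903

0.903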